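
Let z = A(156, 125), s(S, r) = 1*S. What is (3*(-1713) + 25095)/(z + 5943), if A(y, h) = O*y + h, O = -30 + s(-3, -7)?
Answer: 4989/230 ≈ 21.691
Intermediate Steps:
s(S, r) = S
O = -33 (O = -30 - 3 = -33)
A(y, h) = h - 33*y (A(y, h) = -33*y + h = h - 33*y)
z = -5023 (z = 125 - 33*156 = 125 - 5148 = -5023)
(3*(-1713) + 25095)/(z + 5943) = (3*(-1713) + 25095)/(-5023 + 5943) = (-5139 + 25095)/920 = 19956*(1/920) = 4989/230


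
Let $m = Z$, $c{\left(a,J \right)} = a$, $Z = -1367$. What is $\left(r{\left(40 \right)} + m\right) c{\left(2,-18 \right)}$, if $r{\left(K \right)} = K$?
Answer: $-2654$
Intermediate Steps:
$m = -1367$
$\left(r{\left(40 \right)} + m\right) c{\left(2,-18 \right)} = \left(40 - 1367\right) 2 = \left(-1327\right) 2 = -2654$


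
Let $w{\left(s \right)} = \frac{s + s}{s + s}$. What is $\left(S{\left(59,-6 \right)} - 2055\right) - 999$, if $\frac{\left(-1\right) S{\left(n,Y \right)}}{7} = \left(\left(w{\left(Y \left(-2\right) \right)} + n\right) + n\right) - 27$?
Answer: $-3698$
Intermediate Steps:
$w{\left(s \right)} = 1$ ($w{\left(s \right)} = \frac{2 s}{2 s} = 2 s \frac{1}{2 s} = 1$)
$S{\left(n,Y \right)} = 182 - 14 n$ ($S{\left(n,Y \right)} = - 7 \left(\left(\left(1 + n\right) + n\right) - 27\right) = - 7 \left(\left(1 + 2 n\right) - 27\right) = - 7 \left(-26 + 2 n\right) = 182 - 14 n$)
$\left(S{\left(59,-6 \right)} - 2055\right) - 999 = \left(\left(182 - 826\right) - 2055\right) - 999 = \left(-644 - 2055\right) - 999 = -2699 - 999 = -3698$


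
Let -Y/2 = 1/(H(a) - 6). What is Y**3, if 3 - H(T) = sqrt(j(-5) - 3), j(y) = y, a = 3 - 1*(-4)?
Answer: 8/(3 + 2*I*sqrt(2))**3 ≈ -0.073275 - 0.087507*I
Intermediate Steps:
a = 7 (a = 3 + 4 = 7)
H(T) = 3 - 2*I*sqrt(2) (H(T) = 3 - sqrt(-5 - 3) = 3 - sqrt(-8) = 3 - 2*I*sqrt(2))
Y = -2/(-3 - 2*I*sqrt(2)) (Y = -2/((3 - 2*I*sqrt(2)) - 6) = -2/(-3 - 2*I*sqrt(2)) ≈ 0.35294 - 0.33276*I)
Y**3 = (6/17 - 4*I*sqrt(2)/17)**3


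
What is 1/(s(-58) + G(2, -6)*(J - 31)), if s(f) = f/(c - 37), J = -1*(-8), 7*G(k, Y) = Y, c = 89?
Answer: 182/3385 ≈ 0.053767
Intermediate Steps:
G(k, Y) = Y/7
J = 8
s(f) = f/52 (s(f) = f/(89 - 37) = f/52)
1/(s(-58) + G(2, -6)*(J - 31)) = 1/((1/52)*(-58) + ((⅐)*(-6))*(8 - 31)) = 1/(-29/26 - 6/7*(-23)) = 1/(-29/26 + 138/7) = 1/(3385/182) = 182/3385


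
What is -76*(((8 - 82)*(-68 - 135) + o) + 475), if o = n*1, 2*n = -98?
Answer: -1174048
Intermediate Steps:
n = -49 (n = (1/2)*(-98) = -49)
o = -49 (o = -49*1 = -49)
-76*(((8 - 82)*(-68 - 135) + o) + 475) = -76*(((8 - 82)*(-68 - 135) - 49) + 475) = -76*((-74*(-203) - 49) + 475) = -76*((15022 - 49) + 475) = -76*(14973 + 475) = -76*15448 = -1174048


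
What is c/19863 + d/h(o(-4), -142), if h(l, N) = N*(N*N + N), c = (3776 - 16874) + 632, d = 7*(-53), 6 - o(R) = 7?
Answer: -11811671537/18824324004 ≈ -0.62747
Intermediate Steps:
o(R) = -1 (o(R) = 6 - 1*7 = 6 - 7 = -1)
d = -371
c = -12466 (c = -13098 + 632 = -12466)
h(l, N) = N*(N + N**2) (h(l, N) = N*(N**2 + N) = N*(N + N**2))
c/19863 + d/h(o(-4), -142) = -12466/19863 - 371*1/(20164*(1 - 142)) = -12466*1/19863 - 371/(20164*(-141)) = -12466/19863 - 371/(-2843124) = -12466/19863 - 371*(-1/2843124) = -12466/19863 + 371/2843124 = -11811671537/18824324004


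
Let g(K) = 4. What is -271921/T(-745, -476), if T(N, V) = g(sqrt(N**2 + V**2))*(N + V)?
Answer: 271921/4884 ≈ 55.676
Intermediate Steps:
T(N, V) = 4*N + 4*V (T(N, V) = 4*(N + V) = 4*N + 4*V)
-271921/T(-745, -476) = -271921/(4*(-745) + 4*(-476)) = -271921/(-2980 - 1904) = -271921/(-4884) = -271921*(-1/4884) = 271921/4884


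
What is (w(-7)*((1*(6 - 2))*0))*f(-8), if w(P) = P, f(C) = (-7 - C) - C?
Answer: 0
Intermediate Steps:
f(C) = -7 - 2*C
(w(-7)*((1*(6 - 2))*0))*f(-8) = (-7*1*(6 - 2)*0)*(-7 - 2*(-8)) = (-7*1*4*0)*(-7 + 16) = -28*0*9 = -7*0*9 = 0*9 = 0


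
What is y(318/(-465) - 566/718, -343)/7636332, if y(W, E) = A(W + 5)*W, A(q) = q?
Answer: -730963237/1074767225473650 ≈ -6.8011e-7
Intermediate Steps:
y(W, E) = W*(5 + W) (y(W, E) = (W + 5)*W = (5 + W)*W = W*(5 + W))
y(318/(-465) - 566/718, -343)/7636332 = ((318/(-465) - 566/718)*(5 + (318/(-465) - 566/718)))/7636332 = ((318*(-1/465) - 566*1/718)*(5 + (318*(-1/465) - 566*1/718)))*(1/7636332) = ((-106/155 - 283/359)*(5 + (-106/155 - 283/359)))*(1/7636332) = -81919*(5 - 81919/55645)/55645*(1/7636332) = -81919/55645*196306/55645*(1/7636332) = -16081191214/3096366025*1/7636332 = -730963237/1074767225473650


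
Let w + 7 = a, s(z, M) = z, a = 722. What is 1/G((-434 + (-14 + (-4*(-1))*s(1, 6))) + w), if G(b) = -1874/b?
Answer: -271/1874 ≈ -0.14461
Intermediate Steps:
w = 715 (w = -7 + 722 = 715)
1/G((-434 + (-14 + (-4*(-1))*s(1, 6))) + w) = 1/(-1874/((-434 + (-14 - 4*(-1)*1)) + 715)) = 1/(-1874/((-434 + (-14 + 4*1)) + 715)) = 1/(-1874/((-434 + (-14 + 4)) + 715)) = 1/(-1874/((-434 - 10) + 715)) = 1/(-1874/(-444 + 715)) = 1/(-1874/271) = -271/1874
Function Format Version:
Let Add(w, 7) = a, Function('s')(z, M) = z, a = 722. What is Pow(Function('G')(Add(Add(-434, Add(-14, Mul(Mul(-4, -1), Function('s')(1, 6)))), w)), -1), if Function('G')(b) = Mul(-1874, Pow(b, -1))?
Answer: Rational(-271, 1874) ≈ -0.14461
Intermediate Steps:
w = 715 (w = Add(-7, 722) = 715)
Pow(Function('G')(Add(Add(-434, Add(-14, Mul(Mul(-4, -1), Function('s')(1, 6)))), w)), -1) = Pow(Mul(-1874, Pow(Add(Add(-434, Add(-14, Mul(Mul(-4, -1), 1))), 715), -1)), -1) = Pow(Mul(-1874, Pow(Add(Add(-434, Add(-14, Mul(4, 1))), 715), -1)), -1) = Pow(Mul(-1874, Pow(Add(Add(-434, Add(-14, 4)), 715), -1)), -1) = Pow(Mul(-1874, Pow(Add(Add(-434, -10), 715), -1)), -1) = Pow(Mul(-1874, Pow(Add(-444, 715), -1)), -1) = Pow(Mul(-1874, Pow(271, -1)), -1) = Pow(Mul(-1874, Rational(1, 271)), -1) = Pow(Rational(-1874, 271), -1) = Rational(-271, 1874)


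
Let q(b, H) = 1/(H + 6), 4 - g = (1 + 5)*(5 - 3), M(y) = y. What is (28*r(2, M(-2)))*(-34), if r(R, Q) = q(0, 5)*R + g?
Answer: 81872/11 ≈ 7442.9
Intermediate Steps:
g = -8 (g = 4 - (1 + 5)*(5 - 3) = 4 - 6*2 = 4 - 1*12 = 4 - 12 = -8)
q(b, H) = 1/(6 + H)
r(R, Q) = -8 + R/11 (r(R, Q) = R/(6 + 5) - 8 = R/11 - 8 = -8 + R/11)
(28*r(2, M(-2)))*(-34) = (28*(-8 + (1/11)*2))*(-34) = (28*(-8 + 2/11))*(-34) = (28*(-86/11))*(-34) = -2408/11*(-34) = 81872/11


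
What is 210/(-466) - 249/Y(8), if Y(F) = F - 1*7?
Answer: -58122/233 ≈ -249.45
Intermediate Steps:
Y(F) = -7 + F (Y(F) = F - 7 = -7 + F)
210/(-466) - 249/Y(8) = 210/(-466) - 249/(-7 + 8) = 210*(-1/466) - 249/1 = -105/233 - 249*1 = -105/233 - 249 = -58122/233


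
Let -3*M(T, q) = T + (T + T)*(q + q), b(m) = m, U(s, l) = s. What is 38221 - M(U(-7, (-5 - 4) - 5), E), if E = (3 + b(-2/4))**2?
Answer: 114481/3 ≈ 38160.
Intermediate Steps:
E = 25/4 (E = (3 - 2/4)**2 = (3 - 2*1/4)**2 = (3 - 1/2)**2 = (5/2)**2 = 25/4 ≈ 6.2500)
M(T, q) = -T/3 - 4*T*q/3 (M(T, q) = -(T + (T + T)*(q + q))/3 = -(T + (2*T)*(2*q))/3 = -(T + 4*T*q)/3 = -T/3 - 4*T*q/3)
38221 - M(U(-7, (-5 - 4) - 5), E) = 38221 - (-1)*(-7)*(1 + 4*(25/4))/3 = 38221 - (-1)*(-7)*(1 + 25)/3 = 38221 - (-1)*(-7)*26/3 = 38221 - 1*182/3 = 38221 - 182/3 = 114481/3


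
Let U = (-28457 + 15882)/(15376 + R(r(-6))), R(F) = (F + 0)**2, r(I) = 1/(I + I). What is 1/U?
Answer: -442829/362160 ≈ -1.2227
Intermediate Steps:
r(I) = 1/(2*I)
R(F) = F**2
U = -362160/442829 (U = (-28457 + 15882)/(15376 + ((1/2)/(-6))**2) = -12575/(15376 + ((1/2)*(-1/6))**2) = -12575/(15376 + (-1/12)**2) = -12575/(15376 + 1/144) = -12575/2214145/144 = -12575*144/2214145 = -362160/442829 ≈ -0.81783)
1/U = 1/(-362160/442829) = -442829/362160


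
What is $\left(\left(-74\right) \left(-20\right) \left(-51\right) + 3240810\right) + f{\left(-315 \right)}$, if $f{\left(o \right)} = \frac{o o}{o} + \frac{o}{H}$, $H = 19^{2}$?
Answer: $\frac{1142570100}{361} \approx 3.165 \cdot 10^{6}$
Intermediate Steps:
$H = 361$
$f{\left(o \right)} = \frac{362 o}{361}$ ($f{\left(o \right)} = \frac{o o}{o} + \frac{o}{361} = \frac{o^{2}}{o} + o \frac{1}{361} = o + \frac{o}{361} = \frac{362 o}{361}$)
$\left(\left(-74\right) \left(-20\right) \left(-51\right) + 3240810\right) + f{\left(-315 \right)} = \left(\left(-74\right) \left(-20\right) \left(-51\right) + 3240810\right) + \frac{362}{361} \left(-315\right) = \left(1480 \left(-51\right) + 3240810\right) - \frac{114030}{361} = \left(-75480 + 3240810\right) - \frac{114030}{361} = 3165330 - \frac{114030}{361} = \frac{1142570100}{361}$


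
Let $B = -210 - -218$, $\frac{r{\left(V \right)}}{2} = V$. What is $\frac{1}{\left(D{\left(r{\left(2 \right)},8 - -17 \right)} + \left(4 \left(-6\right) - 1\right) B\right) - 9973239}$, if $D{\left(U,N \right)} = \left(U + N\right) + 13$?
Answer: $- \frac{1}{9973397} \approx -1.0027 \cdot 10^{-7}$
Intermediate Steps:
$r{\left(V \right)} = 2 V$
$D{\left(U,N \right)} = 13 + N + U$ ($D{\left(U,N \right)} = \left(N + U\right) + 13 = 13 + N + U$)
$B = 8$ ($B = -210 + 218 = 8$)
$\frac{1}{\left(D{\left(r{\left(2 \right)},8 - -17 \right)} + \left(4 \left(-6\right) - 1\right) B\right) - 9973239} = \frac{1}{\left(\left(13 + \left(8 - -17\right) + 2 \cdot 2\right) + \left(4 \left(-6\right) - 1\right) 8\right) - 9973239} = \frac{1}{\left(\left(13 + \left(8 + 17\right) + 4\right) + \left(-24 - 1\right) 8\right) - 9973239} = \frac{1}{\left(\left(13 + 25 + 4\right) - 200\right) - 9973239} = \frac{1}{\left(42 - 200\right) - 9973239} = \frac{1}{-158 - 9973239} = \frac{1}{-9973397} = - \frac{1}{9973397}$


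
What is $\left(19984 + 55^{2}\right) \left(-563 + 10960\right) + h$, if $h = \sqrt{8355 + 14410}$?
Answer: $239224573 + \sqrt{22765} \approx 2.3922 \cdot 10^{8}$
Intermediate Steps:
$h = \sqrt{22765} \approx 150.88$
$\left(19984 + 55^{2}\right) \left(-563 + 10960\right) + h = \left(19984 + 55^{2}\right) \left(-563 + 10960\right) + \sqrt{22765} = \left(19984 + 3025\right) 10397 + \sqrt{22765} = 23009 \cdot 10397 + \sqrt{22765} = 239224573 + \sqrt{22765}$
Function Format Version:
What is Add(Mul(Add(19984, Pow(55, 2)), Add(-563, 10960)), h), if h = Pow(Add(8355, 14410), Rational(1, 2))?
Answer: Add(239224573, Pow(22765, Rational(1, 2))) ≈ 2.3922e+8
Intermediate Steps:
h = Pow(22765, Rational(1, 2)) ≈ 150.88
Add(Mul(Add(19984, Pow(55, 2)), Add(-563, 10960)), h) = Add(Mul(Add(19984, Pow(55, 2)), Add(-563, 10960)), Pow(22765, Rational(1, 2))) = Add(Mul(Add(19984, 3025), 10397), Pow(22765, Rational(1, 2))) = Add(Mul(23009, 10397), Pow(22765, Rational(1, 2))) = Add(239224573, Pow(22765, Rational(1, 2)))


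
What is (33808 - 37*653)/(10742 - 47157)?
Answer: -9647/36415 ≈ -0.26492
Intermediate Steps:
(33808 - 37*653)/(10742 - 47157) = (33808 - 24161)/(-36415) = 9647*(-1/36415) = -9647/36415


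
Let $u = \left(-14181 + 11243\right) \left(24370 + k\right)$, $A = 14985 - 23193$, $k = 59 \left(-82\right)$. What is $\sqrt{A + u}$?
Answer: $38 i \sqrt{39746} \approx 7575.8 i$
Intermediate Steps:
$k = -4838$
$A = -8208$ ($A = 14985 - 23193 = -8208$)
$u = -57385016$ ($u = \left(-14181 + 11243\right) \left(24370 - 4838\right) = \left(-2938\right) 19532 = -57385016$)
$\sqrt{A + u} = \sqrt{-8208 - 57385016} = \sqrt{-57393224} = 38 i \sqrt{39746}$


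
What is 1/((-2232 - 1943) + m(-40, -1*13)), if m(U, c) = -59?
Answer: -1/4234 ≈ -0.00023618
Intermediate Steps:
1/((-2232 - 1943) + m(-40, -1*13)) = 1/((-2232 - 1943) - 59) = 1/(-4175 - 59) = 1/(-4234) = -1/4234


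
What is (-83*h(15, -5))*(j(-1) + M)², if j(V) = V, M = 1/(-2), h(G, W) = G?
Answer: -11205/4 ≈ -2801.3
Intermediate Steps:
M = -½ ≈ -0.50000
(-83*h(15, -5))*(j(-1) + M)² = (-83*15)*(-1 - ½)² = -1245*(-3/2)² = -1245*9/4 = -11205/4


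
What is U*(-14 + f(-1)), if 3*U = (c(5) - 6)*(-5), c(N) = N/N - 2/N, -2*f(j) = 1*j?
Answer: -243/2 ≈ -121.50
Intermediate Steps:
f(j) = -j/2
c(N) = 1 - 2/N
U = 9 (U = (((-2 + 5)/5 - 6)*(-5))/3 = (((1/5)*3 - 6)*(-5))/3 = ((3/5 - 6)*(-5))/3 = (-27/5*(-5))/3 = (1/3)*27 = 9)
U*(-14 + f(-1)) = 9*(-14 - 1/2*(-1)) = 9*(-14 + 1/2) = 9*(-27/2) = -243/2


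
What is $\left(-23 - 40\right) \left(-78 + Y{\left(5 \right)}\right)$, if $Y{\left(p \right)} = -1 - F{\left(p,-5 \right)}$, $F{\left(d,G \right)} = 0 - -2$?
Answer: $5103$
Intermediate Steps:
$F{\left(d,G \right)} = 2$ ($F{\left(d,G \right)} = 0 + 2 = 2$)
$Y{\left(p \right)} = -3$ ($Y{\left(p \right)} = -1 - 2 = -3$)
$\left(-23 - 40\right) \left(-78 + Y{\left(5 \right)}\right) = \left(-23 - 40\right) \left(-78 - 3\right) = \left(-23 - 40\right) \left(-81\right) = \left(-63\right) \left(-81\right) = 5103$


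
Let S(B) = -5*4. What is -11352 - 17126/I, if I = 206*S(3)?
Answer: -23376557/2060 ≈ -11348.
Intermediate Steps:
S(B) = -20
I = -4120 (I = 206*(-20) = -4120)
-11352 - 17126/I = -11352 - 17126/(-4120) = -11352 - 17126*(-1/4120) = -11352 + 8563/2060 = -23376557/2060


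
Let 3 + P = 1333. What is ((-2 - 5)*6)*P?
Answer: -55860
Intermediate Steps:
P = 1330 (P = -3 + 1333 = 1330)
((-2 - 5)*6)*P = ((-2 - 5)*6)*1330 = -7*6*1330 = -42*1330 = -55860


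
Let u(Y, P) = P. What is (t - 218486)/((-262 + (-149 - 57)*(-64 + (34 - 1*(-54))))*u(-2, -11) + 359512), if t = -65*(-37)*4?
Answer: -34811/69463 ≈ -0.50114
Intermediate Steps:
t = 9620 (t = 2405*4 = 9620)
(t - 218486)/((-262 + (-149 - 57)*(-64 + (34 - 1*(-54))))*u(-2, -11) + 359512) = (9620 - 218486)/((-262 + (-149 - 57)*(-64 + (34 - 1*(-54))))*(-11) + 359512) = -208866/((-262 - 206*(-64 + (34 + 54)))*(-11) + 359512) = -208866/((-262 - 206*(-64 + 88))*(-11) + 359512) = -208866/((-262 - 206*24)*(-11) + 359512) = -208866/((-262 - 4944)*(-11) + 359512) = -208866/(-5206*(-11) + 359512) = -208866/(57266 + 359512) = -208866/416778 = -208866*1/416778 = -34811/69463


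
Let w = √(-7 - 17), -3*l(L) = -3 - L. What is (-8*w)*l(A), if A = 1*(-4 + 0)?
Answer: 16*I*√6/3 ≈ 13.064*I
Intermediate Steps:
A = -4 (A = 1*(-4) = -4)
l(L) = 1 + L/3 (l(L) = -(-3 - L)/3 = 1 + L/3)
w = 2*I*√6 (w = √(-24) = 2*I*√6 ≈ 4.899*I)
(-8*w)*l(A) = (-16*I*√6)*(1 + (⅓)*(-4)) = (-16*I*√6)*(1 - 4/3) = -16*I*√6*(-⅓) = 16*I*√6/3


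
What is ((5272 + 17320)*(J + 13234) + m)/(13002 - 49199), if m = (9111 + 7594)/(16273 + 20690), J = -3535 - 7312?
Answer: -1993307561857/1337949711 ≈ -1489.8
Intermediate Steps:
J = -10847
m = 16705/36963 ≈ 0.45194
((5272 + 17320)*(J + 13234) + m)/(13002 - 49199) = ((5272 + 17320)*(-10847 + 13234) + 16705/36963)/(13002 - 49199) = (22592*2387 + 16705/36963)/(-36197) = (53927104 + 16705/36963)*(-1/36197) = (1993307561857/36963)*(-1/36197) = -1993307561857/1337949711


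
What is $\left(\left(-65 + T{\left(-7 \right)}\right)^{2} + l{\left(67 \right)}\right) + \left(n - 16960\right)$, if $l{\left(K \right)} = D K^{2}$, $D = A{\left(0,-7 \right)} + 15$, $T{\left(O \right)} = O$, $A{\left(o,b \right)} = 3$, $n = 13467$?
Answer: $82493$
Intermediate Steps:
$D = 18$ ($D = 3 + 15 = 18$)
$l{\left(K \right)} = 18 K^{2}$
$\left(\left(-65 + T{\left(-7 \right)}\right)^{2} + l{\left(67 \right)}\right) + \left(n - 16960\right) = \left(\left(-65 - 7\right)^{2} + 18 \cdot 67^{2}\right) + \left(13467 - 16960\right) = \left(\left(-72\right)^{2} + 18 \cdot 4489\right) - 3493 = \left(5184 + 80802\right) - 3493 = 85986 - 3493 = 82493$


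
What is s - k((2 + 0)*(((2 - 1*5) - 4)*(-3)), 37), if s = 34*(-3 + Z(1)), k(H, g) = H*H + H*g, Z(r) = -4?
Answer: -3556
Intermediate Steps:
k(H, g) = H**2 + H*g
s = -238 (s = 34*(-3 - 4) = 34*(-7) = -238)
s - k((2 + 0)*(((2 - 1*5) - 4)*(-3)), 37) = -238 - (2 + 0)*(((2 - 1*5) - 4)*(-3))*((2 + 0)*(((2 - 1*5) - 4)*(-3)) + 37) = -238 - 2*(((2 - 5) - 4)*(-3))*(2*(((2 - 5) - 4)*(-3)) + 37) = -238 - 2*((-3 - 4)*(-3))*(2*((-3 - 4)*(-3)) + 37) = -238 - 2*(-7*(-3))*(2*(-7*(-3)) + 37) = -238 - 2*21*(2*21 + 37) = -238 - 42*(42 + 37) = -238 - 42*79 = -238 - 1*3318 = -238 - 3318 = -3556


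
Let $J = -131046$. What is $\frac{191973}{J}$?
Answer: $- \frac{63991}{43682} \approx -1.4649$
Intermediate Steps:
$\frac{191973}{J} = \frac{191973}{-131046} = 191973 \left(- \frac{1}{131046}\right) = - \frac{63991}{43682}$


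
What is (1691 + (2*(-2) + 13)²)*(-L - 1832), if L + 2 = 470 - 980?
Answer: -2339040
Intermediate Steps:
L = -512 (L = -2 + (470 - 980) = -2 - 510 = -512)
(1691 + (2*(-2) + 13)²)*(-L - 1832) = (1691 + (2*(-2) + 13)²)*(-1*(-512) - 1832) = (1691 + (-4 + 13)²)*(512 - 1832) = (1691 + 9²)*(-1320) = (1691 + 81)*(-1320) = 1772*(-1320) = -2339040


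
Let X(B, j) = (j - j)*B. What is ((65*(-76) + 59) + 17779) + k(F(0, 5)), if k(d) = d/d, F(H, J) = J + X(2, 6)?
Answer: 12899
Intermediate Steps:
X(B, j) = 0 (X(B, j) = 0*B = 0)
F(H, J) = J (F(H, J) = J + 0 = J)
k(d) = 1
((65*(-76) + 59) + 17779) + k(F(0, 5)) = ((65*(-76) + 59) + 17779) + 1 = ((-4940 + 59) + 17779) + 1 = (-4881 + 17779) + 1 = 12898 + 1 = 12899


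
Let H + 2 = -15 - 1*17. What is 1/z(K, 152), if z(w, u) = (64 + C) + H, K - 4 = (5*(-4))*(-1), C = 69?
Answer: 1/99 ≈ 0.010101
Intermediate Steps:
H = -34 (H = -2 + (-15 - 1*17) = -2 + (-15 - 17) = -2 - 32 = -34)
K = 24 (K = 4 + (5*(-4))*(-1) = 4 - 20*(-1) = 4 + 20 = 24)
z(w, u) = 99 (z(w, u) = (64 + 69) - 34 = 133 - 34 = 99)
1/z(K, 152) = 1/99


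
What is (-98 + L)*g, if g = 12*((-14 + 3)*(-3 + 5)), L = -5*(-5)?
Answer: 19272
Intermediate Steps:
L = 25
g = -264 (g = 12*(-11*2) = 12*(-22) = -264)
(-98 + L)*g = (-98 + 25)*(-264) = -73*(-264) = 19272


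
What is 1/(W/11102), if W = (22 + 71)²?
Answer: 11102/8649 ≈ 1.2836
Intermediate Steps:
W = 8649 (W = 93² = 8649)
1/(W/11102) = 1/(8649/11102) = 11102/8649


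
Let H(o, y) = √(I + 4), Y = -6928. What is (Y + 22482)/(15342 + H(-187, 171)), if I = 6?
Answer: 119314734/117688477 - 7777*√10/117688477 ≈ 1.0136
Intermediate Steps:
H(o, y) = √10 (H(o, y) = √(6 + 4) = √10)
(Y + 22482)/(15342 + H(-187, 171)) = (-6928 + 22482)/(15342 + √10) = 15554/(15342 + √10)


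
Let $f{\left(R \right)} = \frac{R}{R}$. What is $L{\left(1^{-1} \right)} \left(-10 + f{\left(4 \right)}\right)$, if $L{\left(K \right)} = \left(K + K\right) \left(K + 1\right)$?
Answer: $-36$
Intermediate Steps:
$f{\left(R \right)} = 1$
$L{\left(K \right)} = 2 K \left(1 + K\right)$
$L{\left(1^{-1} \right)} \left(-10 + f{\left(4 \right)}\right) = \frac{2 \left(1 + 1^{-1}\right)}{1} \left(-10 + 1\right) = 2 \cdot 1 \left(1 + 1\right) \left(-9\right) = 2 \cdot 1 \cdot 2 \left(-9\right) = 4 \left(-9\right) = -36$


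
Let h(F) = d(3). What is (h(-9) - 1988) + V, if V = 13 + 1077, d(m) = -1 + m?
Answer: -896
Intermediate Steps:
h(F) = 2 (h(F) = -1 + 3 = 2)
V = 1090
(h(-9) - 1988) + V = (2 - 1988) + 1090 = -1986 + 1090 = -896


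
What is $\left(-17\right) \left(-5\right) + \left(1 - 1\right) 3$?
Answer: $85$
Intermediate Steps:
$\left(-17\right) \left(-5\right) + \left(1 - 1\right) 3 = 85 + 0 \cdot 3 = 85 + 0 = 85$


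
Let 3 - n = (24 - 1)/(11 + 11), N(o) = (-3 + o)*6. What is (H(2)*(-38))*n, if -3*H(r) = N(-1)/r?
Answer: -3268/11 ≈ -297.09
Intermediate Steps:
N(o) = -18 + 6*o
H(r) = 8/r (H(r) = -(-18 + 6*(-1))/(3*r) = -(-18 - 6)/(3*r) = -(-8)/r = 8/r)
n = 43/22 (n = 3 - (24 - 1)/(11 + 11) = 3 - 23/22 = 43/22 ≈ 1.9545)
(H(2)*(-38))*n = ((8/2)*(-38))*(43/22) = ((8*(1/2))*(-38))*(43/22) = (4*(-38))*(43/22) = -152*43/22 = -3268/11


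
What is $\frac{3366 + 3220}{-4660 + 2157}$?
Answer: $- \frac{6586}{2503} \approx -2.6312$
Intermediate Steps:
$\frac{3366 + 3220}{-4660 + 2157} = \frac{6586}{-2503} = 6586 \left(- \frac{1}{2503}\right) = - \frac{6586}{2503}$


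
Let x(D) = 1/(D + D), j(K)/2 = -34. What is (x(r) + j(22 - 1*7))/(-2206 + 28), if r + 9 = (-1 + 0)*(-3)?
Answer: 817/26136 ≈ 0.031260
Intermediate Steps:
j(K) = -68 (j(K) = 2*(-34) = -68)
r = -6 (r = -9 + (-1 + 0)*(-3) = -9 - 1*(-3) = -9 + 3 = -6)
x(D) = 1/(2*D)
(x(r) + j(22 - 1*7))/(-2206 + 28) = ((½)/(-6) - 68)/(-2206 + 28) = ((½)*(-⅙) - 68)/(-2178) = (-1/12 - 68)*(-1/2178) = -817/12*(-1/2178) = 817/26136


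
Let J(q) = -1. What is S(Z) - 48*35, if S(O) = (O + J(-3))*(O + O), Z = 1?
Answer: -1680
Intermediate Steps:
S(O) = 2*O*(-1 + O) (S(O) = (O - 1)*(O + O) = (-1 + O)*(2*O) = 2*O*(-1 + O))
S(Z) - 48*35 = 2*1*(-1 + 1) - 48*35 = 2*1*0 - 1680 = 0 - 1680 = -1680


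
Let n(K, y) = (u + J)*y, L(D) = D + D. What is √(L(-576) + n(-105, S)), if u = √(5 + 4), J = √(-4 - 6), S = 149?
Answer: √(-705 + 149*I*√10) ≈ 8.4546 + 27.865*I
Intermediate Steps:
L(D) = 2*D
J = I*√10 (J = √(-10) = I*√10 ≈ 3.1623*I)
u = 3 (u = √9 = 3)
n(K, y) = y*(3 + I*√10) (n(K, y) = (3 + I*√10)*y = y*(3 + I*√10))
√(L(-576) + n(-105, S)) = √(2*(-576) + 149*(3 + I*√10)) = √(-1152 + (447 + 149*I*√10)) = √(-705 + 149*I*√10)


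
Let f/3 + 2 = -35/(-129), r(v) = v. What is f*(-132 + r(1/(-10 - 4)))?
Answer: 9589/14 ≈ 684.93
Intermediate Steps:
f = -223/43 (f = -6 + 3*(-35/(-129)) = -6 + 3*(-35*(-1/129)) = -6 + 3*(35/129) = -6 + 35/43 = -223/43 ≈ -5.1860)
f*(-132 + r(1/(-10 - 4))) = -223*(-132 + 1/(-10 - 4))/43 = -223*(-132 + 1/(-14))/43 = -223*(-132 - 1/14)/43 = -223/43*(-1849/14) = 9589/14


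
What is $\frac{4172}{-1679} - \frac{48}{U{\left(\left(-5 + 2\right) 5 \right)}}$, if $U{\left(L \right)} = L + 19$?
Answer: $- \frac{24320}{1679} \approx -14.485$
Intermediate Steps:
$U{\left(L \right)} = 19 + L$
$\frac{4172}{-1679} - \frac{48}{U{\left(\left(-5 + 2\right) 5 \right)}} = \frac{4172}{-1679} - \frac{48}{19 + \left(-5 + 2\right) 5} = 4172 \left(- \frac{1}{1679}\right) - \frac{48}{19 - 15} = - \frac{4172}{1679} - \frac{48}{19 - 15} = - \frac{4172}{1679} - \frac{48}{4} = - \frac{4172}{1679} - 12 = - \frac{24320}{1679}$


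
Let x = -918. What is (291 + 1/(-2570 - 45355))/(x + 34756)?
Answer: 6973087/810843075 ≈ 0.0085998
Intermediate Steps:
(291 + 1/(-2570 - 45355))/(x + 34756) = (291 + 1/(-2570 - 45355))/(-918 + 34756) = (291 + 1/(-47925))/33838 = (291 - 1/47925)*(1/33838) = (13946174/47925)*(1/33838) = 6973087/810843075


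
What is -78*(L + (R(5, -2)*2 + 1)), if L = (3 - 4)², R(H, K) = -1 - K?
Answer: -312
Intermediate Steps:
L = 1 (L = (-1)² = 1)
-78*(L + (R(5, -2)*2 + 1)) = -78*(1 + ((-1 - 1*(-2))*2 + 1)) = -78*(1 + ((-1 + 2)*2 + 1)) = -78*(1 + (1*2 + 1)) = -78*(1 + (2 + 1)) = -78*(1 + 3) = -78*4 = -312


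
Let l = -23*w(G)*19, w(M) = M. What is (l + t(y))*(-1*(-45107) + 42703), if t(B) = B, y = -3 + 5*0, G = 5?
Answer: -192128280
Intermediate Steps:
y = -3 (y = -3 + 0 = -3)
l = -2185 (l = -23*5*19 = -115*19 = -2185)
(l + t(y))*(-1*(-45107) + 42703) = (-2185 - 3)*(-1*(-45107) + 42703) = -2188*(45107 + 42703) = -2188*87810 = -192128280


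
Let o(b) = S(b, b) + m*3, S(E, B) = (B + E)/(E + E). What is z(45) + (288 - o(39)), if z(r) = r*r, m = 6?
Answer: 2294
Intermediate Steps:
S(E, B) = (B + E)/(2*E) (S(E, B) = (B + E)/((2*E)) = (B + E)*(1/(2*E)) = (B + E)/(2*E))
z(r) = r²
o(b) = 19 (o(b) = (b + b)/(2*b) + 6*3 = (2*b)/(2*b) + 18 = 1 + 18 = 19)
z(45) + (288 - o(39)) = 45² + (288 - 1*19) = 2025 + (288 - 19) = 2025 + 269 = 2294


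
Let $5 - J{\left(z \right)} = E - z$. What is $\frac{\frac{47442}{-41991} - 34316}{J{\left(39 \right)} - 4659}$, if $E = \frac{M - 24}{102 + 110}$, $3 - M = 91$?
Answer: $\frac{25457853898}{3423204299} \approx 7.4369$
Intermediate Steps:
$M = -88$ ($M = 3 - 91 = -88$)
$E = - \frac{28}{53}$ ($E = \frac{-88 - 24}{102 + 110} = - \frac{112}{212} = \left(-112\right) \frac{1}{212} = - \frac{28}{53} \approx -0.5283$)
$J{\left(z \right)} = \frac{293}{53} + z$ ($J{\left(z \right)} = 5 - \left(- \frac{28}{53} - z\right) = 5 + \left(\frac{28}{53} + z\right) = \frac{293}{53} + z$)
$\frac{\frac{47442}{-41991} - 34316}{J{\left(39 \right)} - 4659} = \frac{\frac{47442}{-41991} - 34316}{\left(\frac{293}{53} + 39\right) - 4659} = \frac{47442 \left(- \frac{1}{41991}\right) - 34316}{\frac{2360}{53} - 4659} = \frac{- \frac{15814}{13997} - 34316}{- \frac{244567}{53}} = \left(- \frac{480336866}{13997}\right) \left(- \frac{53}{244567}\right) = \frac{25457853898}{3423204299}$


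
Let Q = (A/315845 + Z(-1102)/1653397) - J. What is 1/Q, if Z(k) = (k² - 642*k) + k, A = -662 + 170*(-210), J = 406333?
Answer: -522217175465/212193525008387389 ≈ -2.4610e-6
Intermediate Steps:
A = -36362 (A = -662 - 35700 = -36362)
Z(k) = k² - 641*k
Q = -212193525008387389/522217175465 (Q = (-36362/315845 - 1102*(-641 - 1102)/1653397) - 1*406333 = (-36362*1/315845 - 1102*(-1743)*(1/1653397)) - 406333 = (-36362/315845 + 1920786*(1/1653397)) - 406333 = (-36362/315845 + 1920786/1653397) - 406333 = 546549832456/522217175465 - 406333 = -212193525008387389/522217175465 ≈ -4.0633e+5)
1/Q = 1/(-212193525008387389/522217175465) = -522217175465/212193525008387389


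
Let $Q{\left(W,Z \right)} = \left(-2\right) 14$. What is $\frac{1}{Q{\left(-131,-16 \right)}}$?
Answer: $- \frac{1}{28} \approx -0.035714$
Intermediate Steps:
$Q{\left(W,Z \right)} = -28$
$\frac{1}{Q{\left(-131,-16 \right)}} = \frac{1}{-28} = - \frac{1}{28}$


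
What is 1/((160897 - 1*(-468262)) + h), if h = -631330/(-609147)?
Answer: 87021/54750135529 ≈ 1.5894e-6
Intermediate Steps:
h = 90190/87021 (h = -631330*(-1/609147) = 90190/87021 ≈ 1.0364)
1/((160897 - 1*(-468262)) + h) = 1/((160897 - 1*(-468262)) + 90190/87021) = 1/((160897 + 468262) + 90190/87021) = 1/(629159 + 90190/87021) = 1/(54750135529/87021) = 87021/54750135529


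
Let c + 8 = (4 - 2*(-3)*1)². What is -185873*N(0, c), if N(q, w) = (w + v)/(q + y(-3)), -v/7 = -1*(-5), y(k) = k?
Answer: 3531587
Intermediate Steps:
c = 92 (c = -8 + (4 - 2*(-3)*1)² = -8 + (4 + 6*1)² = -8 + (4 + 6)² = -8 + 10² = -8 + 100 = 92)
v = -35 (v = -(-7)*(-5) = -7*5 = -35)
N(q, w) = (-35 + w)/(-3 + q) (N(q, w) = (w - 35)/(q - 3) = (-35 + w)/(-3 + q))
-185873*N(0, c) = -185873*(-35 + 92)/(-3 + 0) = -185873*57/(-3) = -(-185873)*57/3 = -185873*(-19) = 3531587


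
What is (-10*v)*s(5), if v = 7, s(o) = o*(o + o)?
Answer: -3500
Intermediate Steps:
s(o) = 2*o² (s(o) = o*(2*o) = 2*o²)
(-10*v)*s(5) = (-10*7)*(2*5²) = -140*25 = -70*50 = -3500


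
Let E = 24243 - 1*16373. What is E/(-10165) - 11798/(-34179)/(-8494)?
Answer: -228491019929/295106647029 ≈ -0.77427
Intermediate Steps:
E = 7870 (E = 24243 - 16373 = 7870)
E/(-10165) - 11798/(-34179)/(-8494) = 7870/(-10165) - 11798/(-34179)/(-8494) = 7870*(-1/10165) - 11798*(-1/34179)*(-1/8494) = -1574/2033 + (11798/34179)*(-1/8494) = -1574/2033 - 5899/145158213 = -228491019929/295106647029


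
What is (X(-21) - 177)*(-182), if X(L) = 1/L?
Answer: 96668/3 ≈ 32223.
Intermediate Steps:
(X(-21) - 177)*(-182) = (1/(-21) - 177)*(-182) = (-1/21 - 177)*(-182) = -3718/21*(-182) = 96668/3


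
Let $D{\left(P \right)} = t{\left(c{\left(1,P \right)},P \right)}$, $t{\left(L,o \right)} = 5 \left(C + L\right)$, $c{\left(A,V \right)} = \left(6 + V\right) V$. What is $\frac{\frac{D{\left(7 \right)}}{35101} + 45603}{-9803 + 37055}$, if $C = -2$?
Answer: $\frac{400177837}{239143113} \approx 1.6734$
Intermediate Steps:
$c{\left(A,V \right)} = V \left(6 + V\right)$
$t{\left(L,o \right)} = -10 + 5 L$ ($t{\left(L,o \right)} = 5 \left(-2 + L\right) = -10 + 5 L$)
$D{\left(P \right)} = -10 + 5 P \left(6 + P\right)$
$\frac{\frac{D{\left(7 \right)}}{35101} + 45603}{-9803 + 37055} = \frac{\frac{-10 + 5 \cdot 7 \left(6 + 7\right)}{35101} + 45603}{-9803 + 37055} = \frac{\left(-10 + 5 \cdot 7 \cdot 13\right) \frac{1}{35101} + 45603}{27252} = \left(\left(-10 + 455\right) \frac{1}{35101} + 45603\right) \frac{1}{27252} = \left(445 \cdot \frac{1}{35101} + 45603\right) \frac{1}{27252} = \left(\frac{445}{35101} + 45603\right) \frac{1}{27252} = \frac{1600711348}{35101} \cdot \frac{1}{27252} = \frac{400177837}{239143113}$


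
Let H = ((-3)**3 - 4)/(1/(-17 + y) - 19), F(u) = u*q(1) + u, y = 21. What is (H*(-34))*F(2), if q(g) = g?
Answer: -16864/75 ≈ -224.85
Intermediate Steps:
F(u) = 2*u (F(u) = u*1 + u = u + u = 2*u)
H = 124/75 (H = ((-3)**3 - 4)/(1/(-17 + 21) - 19) = (-27 - 4)/(1/4 - 19) = -31/(1/4 - 19) = -31/(-75/4) = -31*(-4/75) = 124/75 ≈ 1.6533)
(H*(-34))*F(2) = ((124/75)*(-34))*(2*2) = -4216/75*4 = -16864/75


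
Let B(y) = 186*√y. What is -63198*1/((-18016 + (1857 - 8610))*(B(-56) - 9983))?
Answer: -630905634/2516472564385 - 758376*I*√14/81176534335 ≈ -0.00025071 - 3.4956e-5*I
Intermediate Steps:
-63198*1/((-18016 + (1857 - 8610))*(B(-56) - 9983)) = -63198*1/((-18016 + (1857 - 8610))*(186*√(-56) - 9983)) = -63198*1/((-18016 - 6753)*(186*(2*I*√14) - 9983)) = -63198*(-1/(24769*(372*I*√14 - 9983))) = -63198*(-1/(24769*(-9983 + 372*I*√14))) = -63198/(247268927 - 9214068*I*√14)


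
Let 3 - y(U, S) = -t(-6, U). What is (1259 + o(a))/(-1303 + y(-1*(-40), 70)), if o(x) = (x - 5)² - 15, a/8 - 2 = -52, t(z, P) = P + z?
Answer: -165269/1266 ≈ -130.54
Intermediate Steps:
a = -400 (a = 16 + 8*(-52) = 16 - 416 = -400)
y(U, S) = -3 + U (y(U, S) = 3 - (-1)*(U - 6) = 3 - (-1)*(-6 + U) = 3 - (6 - U) = 3 + (-6 + U) = -3 + U)
o(x) = -15 + (-5 + x)² (o(x) = (-5 + x)² - 15 = -15 + (-5 + x)²)
(1259 + o(a))/(-1303 + y(-1*(-40), 70)) = (1259 + (-15 + (-5 - 400)²))/(-1303 + (-3 - 1*(-40))) = (1259 + (-15 + (-405)²))/(-1303 + (-3 + 40)) = (1259 + (-15 + 164025))/(-1303 + 37) = (1259 + 164010)/(-1266) = 165269*(-1/1266) = -165269/1266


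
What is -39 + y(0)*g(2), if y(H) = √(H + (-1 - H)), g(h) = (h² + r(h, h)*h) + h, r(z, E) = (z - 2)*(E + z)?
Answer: -39 + 6*I ≈ -39.0 + 6.0*I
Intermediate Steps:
r(z, E) = (-2 + z)*(E + z)
g(h) = h + h² + h*(-4*h + 2*h²) (g(h) = (h² + (h² - 2*h - 2*h + h*h)*h) + h = (h² + (h² - 2*h - 2*h + h²)*h) + h = (h² + (-4*h + 2*h²)*h) + h = (h² + h*(-4*h + 2*h²)) + h = h + h² + h*(-4*h + 2*h²))
y(H) = I (y(H) = √(-1) = I)
-39 + y(0)*g(2) = -39 + I*(2*(1 - 3*2 + 2*2²)) = -39 + I*(2*(1 - 6 + 2*4)) = -39 + I*(2*(1 - 6 + 8)) = -39 + I*(2*3) = -39 + I*6 = -39 + 6*I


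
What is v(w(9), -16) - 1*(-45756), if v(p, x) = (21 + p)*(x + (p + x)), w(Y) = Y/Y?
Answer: 45074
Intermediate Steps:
w(Y) = 1
v(p, x) = (21 + p)*(p + 2*x)
v(w(9), -16) - 1*(-45756) = (1**2 + 21*1 + 42*(-16) + 2*1*(-16)) - 1*(-45756) = (1 + 21 - 672 - 32) + 45756 = -682 + 45756 = 45074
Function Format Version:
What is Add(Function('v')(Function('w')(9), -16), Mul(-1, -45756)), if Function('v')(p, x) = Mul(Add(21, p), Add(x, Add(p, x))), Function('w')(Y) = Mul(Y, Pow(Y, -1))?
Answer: 45074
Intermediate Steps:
Function('w')(Y) = 1
Function('v')(p, x) = Mul(Add(21, p), Add(p, Mul(2, x)))
Add(Function('v')(Function('w')(9), -16), Mul(-1, -45756)) = Add(Add(Pow(1, 2), Mul(21, 1), Mul(42, -16), Mul(2, 1, -16)), Mul(-1, -45756)) = Add(Add(1, 21, -672, -32), 45756) = Add(-682, 45756) = 45074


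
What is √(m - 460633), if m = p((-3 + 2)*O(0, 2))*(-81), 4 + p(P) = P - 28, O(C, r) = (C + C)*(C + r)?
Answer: I*√458041 ≈ 676.79*I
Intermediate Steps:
O(C, r) = 2*C*(C + r) (O(C, r) = (2*C)*(C + r) = 2*C*(C + r))
p(P) = -32 + P (p(P) = -4 + (P - 28) = -4 + (-28 + P) = -32 + P)
m = 2592 (m = (-32 + (-3 + 2)*(2*0*(0 + 2)))*(-81) = (-32 - 2*0*2)*(-81) = (-32 - 1*0)*(-81) = (-32 + 0)*(-81) = -32*(-81) = 2592)
√(m - 460633) = √(2592 - 460633) = √(-458041) = I*√458041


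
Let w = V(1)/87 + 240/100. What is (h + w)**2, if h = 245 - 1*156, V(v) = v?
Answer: 1581175696/189225 ≈ 8356.1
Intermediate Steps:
h = 89 (h = 245 - 156 = 89)
w = 1049/435 (w = 1/87 + 240/100 = 1*(1/87) + 240*(1/100) = 1/87 + 12/5 = 1049/435 ≈ 2.4115)
(h + w)**2 = (89 + 1049/435)**2 = (39764/435)**2 = 1581175696/189225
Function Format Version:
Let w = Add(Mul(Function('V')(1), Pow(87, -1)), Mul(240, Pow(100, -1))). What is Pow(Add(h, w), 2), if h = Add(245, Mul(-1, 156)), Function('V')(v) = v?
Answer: Rational(1581175696, 189225) ≈ 8356.1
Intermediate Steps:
h = 89 (h = Add(245, -156) = 89)
w = Rational(1049, 435) (w = Add(Mul(1, Pow(87, -1)), Mul(240, Pow(100, -1))) = Add(Mul(1, Rational(1, 87)), Mul(240, Rational(1, 100))) = Add(Rational(1, 87), Rational(12, 5)) = Rational(1049, 435) ≈ 2.4115)
Pow(Add(h, w), 2) = Pow(Add(89, Rational(1049, 435)), 2) = Pow(Rational(39764, 435), 2) = Rational(1581175696, 189225)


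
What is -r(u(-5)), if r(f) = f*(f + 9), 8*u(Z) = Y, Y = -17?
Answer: 935/64 ≈ 14.609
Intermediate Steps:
u(Z) = -17/8 (u(Z) = (1/8)*(-17) = -17/8)
r(f) = f*(9 + f)
-r(u(-5)) = -(-17)*(9 - 17/8)/8 = -(-17)*55/(8*8) = -1*(-935/64) = 935/64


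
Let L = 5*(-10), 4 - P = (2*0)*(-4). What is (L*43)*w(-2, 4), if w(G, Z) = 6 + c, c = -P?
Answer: -4300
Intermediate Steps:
P = 4 (P = 4 - 2*0*(-4) = 4 - 0*(-4) = 4 - 1*0 = 4 + 0 = 4)
L = -50
c = -4 (c = -1*4 = -4)
w(G, Z) = 2 (w(G, Z) = 6 - 4 = 2)
(L*43)*w(-2, 4) = -50*43*2 = -2150*2 = -4300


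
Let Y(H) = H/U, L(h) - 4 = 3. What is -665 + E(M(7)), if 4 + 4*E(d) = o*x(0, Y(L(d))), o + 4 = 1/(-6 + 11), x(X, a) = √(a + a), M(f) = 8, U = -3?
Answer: -666 - 19*I*√42/60 ≈ -666.0 - 2.0522*I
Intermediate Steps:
L(h) = 7 (L(h) = 4 + 3 = 7)
Y(H) = -H/3 (Y(H) = H/(-3) = H*(-⅓) = -H/3)
x(X, a) = √2*√a (x(X, a) = √(2*a) = √2*√a)
o = -19/5 (o = -4 + 1/(-6 + 11) = -4 + 1/5 = -4 + ⅕ = -19/5 ≈ -3.8000)
E(d) = -1 - 19*I*√42/60 (E(d) = -1 + (-19*√2*√(-⅓*7)/5)/4 = -1 + (-19*√2*√(-7/3)/5)/4 = -1 + (-19*√2*I*√21/3/5)/4 = -1 + (-19*I*√42/15)/4 = -1 - 19*I*√42/60)
-665 + E(M(7)) = -665 + (-1 - 19*I*√42/60) = -666 - 19*I*√42/60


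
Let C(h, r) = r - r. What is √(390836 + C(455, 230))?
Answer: 2*√97709 ≈ 625.17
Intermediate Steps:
C(h, r) = 0
√(390836 + C(455, 230)) = √(390836 + 0) = √390836 = 2*√97709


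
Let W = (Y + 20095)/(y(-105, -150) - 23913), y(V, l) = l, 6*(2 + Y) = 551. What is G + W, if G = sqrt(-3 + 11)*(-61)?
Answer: -121109/144378 - 122*sqrt(2) ≈ -173.37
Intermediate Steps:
Y = 539/6 (Y = -2 + (1/6)*551 = -2 + 551/6 = 539/6 ≈ 89.833)
W = -121109/144378 (W = (539/6 + 20095)/(-150 - 23913) = (121109/6)/(-24063) = (121109/6)*(-1/24063) = -121109/144378 ≈ -0.83883)
G = -122*sqrt(2) (G = sqrt(8)*(-61) = (2*sqrt(2))*(-61) = -122*sqrt(2) ≈ -172.53)
G + W = -122*sqrt(2) - 121109/144378 = -121109/144378 - 122*sqrt(2)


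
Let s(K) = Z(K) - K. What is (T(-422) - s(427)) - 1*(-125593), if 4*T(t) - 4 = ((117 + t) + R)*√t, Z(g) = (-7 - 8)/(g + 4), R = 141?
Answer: 54315066/431 - 41*I*√422 ≈ 1.2602e+5 - 842.25*I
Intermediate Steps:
Z(g) = -15/(4 + g)
s(K) = -K - 15/(4 + K) (s(K) = -15/(4 + K) - K = -K - 15/(4 + K))
T(t) = 1 + √t*(258 + t)/4 (T(t) = 1 + (((117 + t) + 141)*√t)/4 = 1 + ((258 + t)*√t)/4 = 1 + (√t*(258 + t))/4 = 1 + √t*(258 + t)/4)
(T(-422) - s(427)) - 1*(-125593) = ((1 + (-422)^(3/2)/4 + 129*√(-422)/2) - (-15 - 1*427*(4 + 427))/(4 + 427)) - 1*(-125593) = ((1 + (-422*I*√422)/4 + 129*(I*√422)/2) - (-15 - 1*427*431)/431) + 125593 = ((1 - 211*I*√422/2 + 129*I*√422/2) - (-15 - 184037)/431) + 125593 = ((1 - 41*I*√422) - (-184052)/431) + 125593 = ((1 - 41*I*√422) - 1*(-184052/431)) + 125593 = ((1 - 41*I*√422) + 184052/431) + 125593 = (184483/431 - 41*I*√422) + 125593 = 54315066/431 - 41*I*√422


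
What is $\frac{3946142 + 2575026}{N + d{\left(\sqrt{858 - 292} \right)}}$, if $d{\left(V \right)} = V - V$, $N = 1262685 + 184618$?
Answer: $\frac{6521168}{1447303} \approx 4.5057$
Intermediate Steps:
$N = 1447303$
$d{\left(V \right)} = 0$
$\frac{3946142 + 2575026}{N + d{\left(\sqrt{858 - 292} \right)}} = \frac{3946142 + 2575026}{1447303 + 0} = \frac{6521168}{1447303}$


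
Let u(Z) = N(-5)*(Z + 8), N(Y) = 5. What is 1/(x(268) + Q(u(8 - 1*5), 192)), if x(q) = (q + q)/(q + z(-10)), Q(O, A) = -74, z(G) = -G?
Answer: -139/10018 ≈ -0.013875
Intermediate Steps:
u(Z) = 40 + 5*Z (u(Z) = 5*(Z + 8) = 5*(8 + Z) = 40 + 5*Z)
x(q) = 2*q/(10 + q) (x(q) = (q + q)/(q - 1*(-10)) = (2*q)/(q + 10) = (2*q)/(10 + q) = 2*q/(10 + q))
1/(x(268) + Q(u(8 - 1*5), 192)) = 1/(2*268/(10 + 268) - 74) = 1/(2*268/278 - 74) = 1/(2*268*(1/278) - 74) = 1/(268/139 - 74) = 1/(-10018/139) = -139/10018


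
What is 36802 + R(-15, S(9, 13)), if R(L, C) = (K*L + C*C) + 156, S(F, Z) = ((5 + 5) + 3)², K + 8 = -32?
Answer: 66119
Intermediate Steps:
K = -40 (K = -8 - 32 = -40)
S(F, Z) = 169 (S(F, Z) = (10 + 3)² = 13² = 169)
R(L, C) = 156 + C² - 40*L (R(L, C) = (-40*L + C*C) + 156 = (-40*L + C²) + 156 = (C² - 40*L) + 156 = 156 + C² - 40*L)
36802 + R(-15, S(9, 13)) = 36802 + (156 + 169² - 40*(-15)) = 36802 + (156 + 28561 + 600) = 36802 + 29317 = 66119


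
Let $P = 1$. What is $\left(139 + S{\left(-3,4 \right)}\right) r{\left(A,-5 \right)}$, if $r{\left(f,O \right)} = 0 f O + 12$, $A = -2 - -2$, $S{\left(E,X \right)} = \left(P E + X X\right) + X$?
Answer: $1872$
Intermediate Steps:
$S{\left(E,X \right)} = E + X + X^{2}$ ($S{\left(E,X \right)} = \left(1 E + X X\right) + X = \left(E + X^{2}\right) + X = E + X + X^{2}$)
$A = 0$ ($A = -2 + 2 = 0$)
$r{\left(f,O \right)} = 12$ ($r{\left(f,O \right)} = 0 O + 12 = 0 + 12 = 12$)
$\left(139 + S{\left(-3,4 \right)}\right) r{\left(A,-5 \right)} = \left(139 + \left(-3 + 4 + 4^{2}\right)\right) 12 = \left(139 + \left(-3 + 4 + 16\right)\right) 12 = \left(139 + 17\right) 12 = 156 \cdot 12 = 1872$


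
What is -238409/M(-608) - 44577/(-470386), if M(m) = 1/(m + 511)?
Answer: 10877992864355/470386 ≈ 2.3126e+7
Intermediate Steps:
M(m) = 1/(511 + m)
-238409/M(-608) - 44577/(-470386) = -238409/(1/(511 - 608)) - 44577/(-470386) = -238409/(1/(-97)) - 44577*(-1/470386) = -238409/(-1/97) + 44577/470386 = -238409*(-97) + 44577/470386 = 23125673 + 44577/470386 = 10877992864355/470386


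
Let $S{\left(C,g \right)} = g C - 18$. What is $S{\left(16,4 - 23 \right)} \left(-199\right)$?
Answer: $64078$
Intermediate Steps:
$S{\left(C,g \right)} = -18 + C g$ ($S{\left(C,g \right)} = C g - 18 = -18 + C g$)
$S{\left(16,4 - 23 \right)} \left(-199\right) = \left(-18 + 16 \left(4 - 23\right)\right) \left(-199\right) = \left(-18 + 16 \left(-19\right)\right) \left(-199\right) = \left(-18 - 304\right) \left(-199\right) = \left(-322\right) \left(-199\right) = 64078$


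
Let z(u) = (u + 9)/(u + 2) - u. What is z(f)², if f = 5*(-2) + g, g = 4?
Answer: 441/16 ≈ 27.563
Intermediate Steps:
f = -6 (f = 5*(-2) + 4 = -10 + 4 = -6)
z(u) = -u + (9 + u)/(2 + u) (z(u) = (9 + u)/(2 + u) - u = -u + (9 + u)/(2 + u))
z(f)² = ((9 - 1*(-6) - 1*(-6)²)/(2 - 6))² = ((9 + 6 - 1*36)/(-4))² = (-(9 + 6 - 36)/4)² = (-¼*(-21))² = (21/4)² = 441/16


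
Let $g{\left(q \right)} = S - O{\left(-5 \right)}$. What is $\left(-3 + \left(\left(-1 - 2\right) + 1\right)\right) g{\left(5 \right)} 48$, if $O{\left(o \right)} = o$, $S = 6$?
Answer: $-2640$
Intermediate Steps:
$g{\left(q \right)} = 11$ ($g{\left(q \right)} = 6 - -5 = 6 + 5 = 11$)
$\left(-3 + \left(\left(-1 - 2\right) + 1\right)\right) g{\left(5 \right)} 48 = \left(-3 + \left(\left(-1 - 2\right) + 1\right)\right) 11 \cdot 48 = \left(-3 + \left(-3 + 1\right)\right) 11 \cdot 48 = \left(-3 - 2\right) 11 \cdot 48 = \left(-5\right) 11 \cdot 48 = \left(-55\right) 48 = -2640$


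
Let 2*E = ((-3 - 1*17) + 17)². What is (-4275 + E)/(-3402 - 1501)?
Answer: 8541/9806 ≈ 0.87100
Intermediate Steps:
E = 9/2 (E = ((-3 - 1*17) + 17)²/2 = ((-3 - 17) + 17)²/2 = (-20 + 17)²/2 = (½)*(-3)² = (½)*9 = 9/2 ≈ 4.5000)
(-4275 + E)/(-3402 - 1501) = (-4275 + 9/2)/(-3402 - 1501) = -8541/2/(-4903) = -8541/2*(-1/4903) = 8541/9806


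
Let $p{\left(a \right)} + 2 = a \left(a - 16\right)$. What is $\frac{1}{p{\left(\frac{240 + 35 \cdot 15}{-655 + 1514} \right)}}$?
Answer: $- \frac{737881}{11404697} \approx -0.0647$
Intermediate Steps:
$p{\left(a \right)} = -2 + a \left(-16 + a\right)$ ($p{\left(a \right)} = -2 + a \left(a - 16\right) = -2 + a \left(-16 + a\right)$)
$\frac{1}{p{\left(\frac{240 + 35 \cdot 15}{-655 + 1514} \right)}} = \frac{1}{-2 + \left(\frac{240 + 35 \cdot 15}{-655 + 1514}\right)^{2} - 16 \frac{240 + 35 \cdot 15}{-655 + 1514}} = \frac{1}{-2 + \left(\frac{240 + 525}{859}\right)^{2} - 16 \frac{240 + 525}{859}} = \frac{1}{-2 + \left(765 \cdot \frac{1}{859}\right)^{2} - 16 \cdot 765 \cdot \frac{1}{859}} = \frac{1}{-2 + \left(\frac{765}{859}\right)^{2} - \frac{12240}{859}} = \frac{1}{-2 + \frac{585225}{737881} - \frac{12240}{859}} = \frac{1}{- \frac{11404697}{737881}} = - \frac{737881}{11404697}$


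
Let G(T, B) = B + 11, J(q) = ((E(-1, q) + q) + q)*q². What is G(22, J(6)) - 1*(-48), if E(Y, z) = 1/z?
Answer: 497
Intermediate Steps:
J(q) = q²*(1/q + 2*q) (J(q) = ((1/q + q) + q)*q² = ((q + 1/q) + q)*q² = (1/q + 2*q)*q² = q²*(1/q + 2*q))
G(T, B) = 11 + B
G(22, J(6)) - 1*(-48) = (11 + (6 + 2*6³)) - 1*(-48) = (11 + (6 + 2*216)) + 48 = (11 + (6 + 432)) + 48 = (11 + 438) + 48 = 449 + 48 = 497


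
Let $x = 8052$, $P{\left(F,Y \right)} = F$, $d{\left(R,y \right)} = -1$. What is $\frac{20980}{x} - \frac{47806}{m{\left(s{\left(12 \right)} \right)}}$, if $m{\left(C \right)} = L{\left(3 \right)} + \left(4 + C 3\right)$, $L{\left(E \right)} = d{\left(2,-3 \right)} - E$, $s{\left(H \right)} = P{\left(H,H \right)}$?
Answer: $- \frac{16007443}{12078} \approx -1325.3$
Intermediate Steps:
$s{\left(H \right)} = H$
$L{\left(E \right)} = -1 - E$
$m{\left(C \right)} = 3 C$ ($m{\left(C \right)} = \left(-1 - 3\right) + \left(4 + C 3\right) = \left(-1 - 3\right) + \left(4 + 3 C\right) = -4 + \left(4 + 3 C\right) = 3 C$)
$\frac{20980}{x} - \frac{47806}{m{\left(s{\left(12 \right)} \right)}} = \frac{20980}{8052} - \frac{47806}{3 \cdot 12} = 20980 \cdot \frac{1}{8052} - \frac{47806}{36} = \frac{5245}{2013} - \frac{23903}{18} = - \frac{16007443}{12078}$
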